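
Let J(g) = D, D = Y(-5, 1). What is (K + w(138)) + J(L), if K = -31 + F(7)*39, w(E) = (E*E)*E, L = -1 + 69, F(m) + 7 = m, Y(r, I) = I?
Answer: 2628042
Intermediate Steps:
F(m) = -7 + m
D = 1
L = 68
w(E) = E³ (w(E) = E²*E = E³)
J(g) = 1
K = -31 (K = -31 + (-7 + 7)*39 = -31 + 0*39 = -31 + 0 = -31)
(K + w(138)) + J(L) = (-31 + 138³) + 1 = (-31 + 2628072) + 1 = 2628041 + 1 = 2628042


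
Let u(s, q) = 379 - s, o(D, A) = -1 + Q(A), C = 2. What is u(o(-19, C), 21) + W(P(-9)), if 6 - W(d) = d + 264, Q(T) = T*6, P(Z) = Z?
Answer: 119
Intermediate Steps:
Q(T) = 6*T
W(d) = -258 - d (W(d) = 6 - (d + 264) = 6 - (264 + d) = 6 + (-264 - d) = -258 - d)
o(D, A) = -1 + 6*A
u(o(-19, C), 21) + W(P(-9)) = (379 - (-1 + 6*2)) + (-258 - 1*(-9)) = (379 - (-1 + 12)) + (-258 + 9) = (379 - 1*11) - 249 = (379 - 11) - 249 = 368 - 249 = 119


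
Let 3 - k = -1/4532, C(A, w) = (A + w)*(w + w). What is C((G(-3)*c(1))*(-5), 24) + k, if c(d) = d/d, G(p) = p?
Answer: 8497501/4532 ≈ 1875.0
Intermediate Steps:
c(d) = 1
C(A, w) = 2*w*(A + w) (C(A, w) = (A + w)*(2*w) = 2*w*(A + w))
k = 13597/4532 (k = 3 - (-1)/4532 = 3 - 1*(-1/4532) = 3 + 1/4532 = 13597/4532 ≈ 3.0002)
C((G(-3)*c(1))*(-5), 24) + k = 2*24*(-3*1*(-5) + 24) + 13597/4532 = 2*24*(-3*(-5) + 24) + 13597/4532 = 2*24*(15 + 24) + 13597/4532 = 2*24*39 + 13597/4532 = 1872 + 13597/4532 = 8497501/4532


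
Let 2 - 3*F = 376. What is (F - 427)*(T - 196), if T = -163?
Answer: 594145/3 ≈ 1.9805e+5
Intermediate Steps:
F = -374/3 (F = ⅔ - ⅓*376 = ⅔ - 376/3 = -374/3 ≈ -124.67)
(F - 427)*(T - 196) = (-374/3 - 427)*(-163 - 196) = -1655/3*(-359) = 594145/3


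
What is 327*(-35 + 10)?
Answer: -8175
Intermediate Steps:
327*(-35 + 10) = 327*(-25) = -8175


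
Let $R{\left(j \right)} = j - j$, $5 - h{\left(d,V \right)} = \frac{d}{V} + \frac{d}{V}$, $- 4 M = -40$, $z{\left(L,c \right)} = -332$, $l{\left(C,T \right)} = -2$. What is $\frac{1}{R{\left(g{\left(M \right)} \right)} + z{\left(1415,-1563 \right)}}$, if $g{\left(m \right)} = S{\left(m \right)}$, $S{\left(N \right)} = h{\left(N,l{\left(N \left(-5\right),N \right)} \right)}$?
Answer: $- \frac{1}{332} \approx -0.003012$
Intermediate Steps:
$M = 10$ ($M = \left(- \frac{1}{4}\right) \left(-40\right) = 10$)
$h{\left(d,V \right)} = 5 - \frac{2 d}{V}$ ($h{\left(d,V \right)} = 5 - \left(\frac{d}{V} + \frac{d}{V}\right) = 5 - \frac{2 d}{V}$)
$S{\left(N \right)} = 5 + N$ ($S{\left(N \right)} = 5 - \frac{2 N}{-2} = 5 - 2 N \left(- \frac{1}{2}\right) = 5 + N$)
$g{\left(m \right)} = 5 + m$
$R{\left(j \right)} = 0$
$\frac{1}{R{\left(g{\left(M \right)} \right)} + z{\left(1415,-1563 \right)}} = \frac{1}{0 - 332} = \frac{1}{-332} = - \frac{1}{332}$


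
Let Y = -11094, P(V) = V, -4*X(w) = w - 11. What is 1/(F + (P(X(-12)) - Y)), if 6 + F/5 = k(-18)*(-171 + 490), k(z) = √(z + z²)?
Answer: -177116/10494916559 + 76560*√34/10494916559 ≈ 2.5660e-5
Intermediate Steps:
X(w) = 11/4 - w/4 (X(w) = -(w - 11)/4 = -(-11 + w)/4 = 11/4 - w/4)
F = -30 + 4785*√34 (F = -30 + 5*(√(-18*(1 - 18))*(-171 + 490)) = -30 + 5*(√(-18*(-17))*319) = -30 + 5*(√306*319) = -30 + 5*((3*√34)*319) = -30 + 5*(957*√34) = -30 + 4785*√34 ≈ 27871.)
1/(F + (P(X(-12)) - Y)) = 1/((-30 + 4785*√34) + ((11/4 - ¼*(-12)) - 1*(-11094))) = 1/((-30 + 4785*√34) + ((11/4 + 3) + 11094)) = 1/((-30 + 4785*√34) + (23/4 + 11094)) = 1/((-30 + 4785*√34) + 44399/4) = 1/(44279/4 + 4785*√34)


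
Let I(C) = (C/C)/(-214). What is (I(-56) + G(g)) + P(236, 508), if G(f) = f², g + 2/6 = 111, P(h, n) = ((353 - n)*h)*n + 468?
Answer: -35765675345/1926 ≈ -1.8570e+7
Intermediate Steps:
P(h, n) = 468 + h*n*(353 - n) (P(h, n) = (h*(353 - n))*n + 468 = h*n*(353 - n) + 468 = 468 + h*n*(353 - n))
g = 332/3 (g = -⅓ + 111 = 332/3 ≈ 110.67)
I(C) = -1/214 (I(C) = 1*(-1/214) = -1/214)
(I(-56) + G(g)) + P(236, 508) = (-1/214 + (332/3)²) + (468 - 1*236*508² + 353*236*508) = (-1/214 + 110224/9) + (468 - 1*236*258064 + 42320464) = 23587927/1926 + (468 - 60903104 + 42320464) = 23587927/1926 - 18582172 = -35765675345/1926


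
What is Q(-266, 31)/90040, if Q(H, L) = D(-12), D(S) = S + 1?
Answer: -11/90040 ≈ -0.00012217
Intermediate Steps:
D(S) = 1 + S
Q(H, L) = -11 (Q(H, L) = 1 - 12 = -11)
Q(-266, 31)/90040 = -11/90040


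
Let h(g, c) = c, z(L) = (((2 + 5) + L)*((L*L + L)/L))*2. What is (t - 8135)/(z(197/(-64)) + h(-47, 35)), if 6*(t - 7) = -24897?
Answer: -25144320/38297 ≈ -656.56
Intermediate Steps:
t = -8285/2 (t = 7 + (1/6)*(-24897) = 7 - 8299/2 = -8285/2 ≈ -4142.5)
z(L) = 2*(7 + L)*(L + L**2)/L (z(L) = ((7 + L)*((L**2 + L)/L))*2 = ((7 + L)*((L + L**2)/L))*2 = ((7 + L)*(L + L**2)/L)*2 = 2*(7 + L)*(L + L**2)/L)
(t - 8135)/(z(197/(-64)) + h(-47, 35)) = (-8285/2 - 8135)/((14 + 2*(197/(-64))**2 + 16*(197/(-64))) + 35) = -24555/(2*((14 + 2*(197*(-1/64))**2 + 16*(197*(-1/64))) + 35)) = -24555/(2*((14 + 2*(-197/64)**2 + 16*(-197/64)) + 35)) = -24555/(2*((14 + 2*(38809/4096) - 197/4) + 35)) = -24555/(2*((14 + 38809/2048 - 197/4) + 35)) = -24555/(2*(-33383/2048 + 35)) = -24555/(2*38297/2048) = -24555/2*2048/38297 = -25144320/38297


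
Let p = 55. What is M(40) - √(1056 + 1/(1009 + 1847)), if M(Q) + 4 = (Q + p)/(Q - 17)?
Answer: 3/23 - √2153379018/1428 ≈ -32.366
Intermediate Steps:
M(Q) = -4 + (55 + Q)/(-17 + Q) (M(Q) = -4 + (Q + 55)/(Q - 17) = -4 + (55 + Q)/(-17 + Q))
M(40) - √(1056 + 1/(1009 + 1847)) = 3*(41 - 1*40)/(-17 + 40) - √(1056 + 1/(1009 + 1847)) = 3*(41 - 40)/23 - √(1056 + 1/2856) = 3*(1/23)*1 - √(1056 + 1/2856) = 3/23 - √(3015937/2856) = 3/23 - √2153379018/1428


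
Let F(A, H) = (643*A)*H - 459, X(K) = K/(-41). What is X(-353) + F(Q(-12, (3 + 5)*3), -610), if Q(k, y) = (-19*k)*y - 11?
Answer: -87820707696/41 ≈ -2.1420e+9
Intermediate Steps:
X(K) = -K/41 (X(K) = K*(-1/41) = -K/41)
Q(k, y) = -11 - 19*k*y (Q(k, y) = -19*k*y - 11 = -11 - 19*k*y)
F(A, H) = -459 + 643*A*H (F(A, H) = 643*A*H - 459 = -459 + 643*A*H)
X(-353) + F(Q(-12, (3 + 5)*3), -610) = -1/41*(-353) + (-459 + 643*(-11 - 19*(-12)*(3 + 5)*3)*(-610)) = 353/41 + (-459 + 643*(-11 - 19*(-12)*8*3)*(-610)) = 353/41 + (-459 + 643*(-11 - 19*(-12)*24)*(-610)) = 353/41 + (-459 + 643*(-11 + 5472)*(-610)) = 353/41 + (-459 + 643*5461*(-610)) = 353/41 + (-459 - 2141968030) = 353/41 - 2141968489 = -87820707696/41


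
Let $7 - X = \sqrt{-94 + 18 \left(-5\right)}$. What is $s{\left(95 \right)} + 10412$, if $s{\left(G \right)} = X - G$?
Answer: $10324 - 2 i \sqrt{46} \approx 10324.0 - 13.565 i$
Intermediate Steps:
$X = 7 - 2 i \sqrt{46}$ ($X = 7 - \sqrt{-94 + 18 \left(-5\right)} = 7 - \sqrt{-94 - 90} = 7 - \sqrt{-184} = 7 - 2 i \sqrt{46} \approx 7.0 - 13.565 i$)
$s{\left(G \right)} = 7 - G - 2 i \sqrt{46}$ ($s{\left(G \right)} = \left(7 - 2 i \sqrt{46}\right) - G = 7 - G - 2 i \sqrt{46}$)
$s{\left(95 \right)} + 10412 = \left(7 - 95 - 2 i \sqrt{46}\right) + 10412 = \left(-88 - 2 i \sqrt{46}\right) + 10412 = 10324 - 2 i \sqrt{46}$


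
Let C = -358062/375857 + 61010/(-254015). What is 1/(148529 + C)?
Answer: 19094663171/2836088449294559 ≈ 6.7327e-6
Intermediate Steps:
C = -22776830900/19094663171 (C = -358062*1/375857 + 61010*(-1/254015) = -358062/375857 - 12202/50803 = -22776830900/19094663171 ≈ -1.1928)
1/(148529 + C) = 1/(148529 - 22776830900/19094663171) = 1/(2836088449294559/19094663171) = 19094663171/2836088449294559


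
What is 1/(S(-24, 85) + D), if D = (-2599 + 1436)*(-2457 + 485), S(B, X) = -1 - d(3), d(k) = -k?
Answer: 1/2293438 ≈ 4.3603e-7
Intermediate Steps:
S(B, X) = 2 (S(B, X) = -1 - (-1)*3 = -1 - 1*(-3) = -1 + 3 = 2)
D = 2293436 (D = -1163*(-1972) = 2293436)
1/(S(-24, 85) + D) = 1/(2 + 2293436) = 1/2293438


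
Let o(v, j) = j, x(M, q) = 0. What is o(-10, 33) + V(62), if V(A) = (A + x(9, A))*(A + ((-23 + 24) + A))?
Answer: 7783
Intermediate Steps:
V(A) = A*(1 + 2*A) (V(A) = (A + 0)*(A + ((-23 + 24) + A)) = A*(A + (1 + A)) = A*(1 + 2*A))
o(-10, 33) + V(62) = 33 + 62*(1 + 2*62) = 33 + 62*(1 + 124) = 33 + 62*125 = 33 + 7750 = 7783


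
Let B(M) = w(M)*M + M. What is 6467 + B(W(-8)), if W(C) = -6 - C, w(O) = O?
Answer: 6473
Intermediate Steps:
B(M) = M + M² (B(M) = M*M + M = M² + M = M + M²)
6467 + B(W(-8)) = 6467 + (-6 - 1*(-8))*(1 + (-6 - 1*(-8))) = 6467 + (-6 + 8)*(1 + (-6 + 8)) = 6467 + 2*(1 + 2) = 6467 + 2*3 = 6467 + 6 = 6473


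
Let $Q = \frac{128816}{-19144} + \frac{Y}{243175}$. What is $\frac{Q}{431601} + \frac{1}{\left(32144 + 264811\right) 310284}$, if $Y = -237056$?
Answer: $- \frac{27536928914294671399}{1542775842896520805805700} \approx -1.7849 \cdot 10^{-5}$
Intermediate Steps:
$Q = - \frac{4482878858}{581917775}$ ($Q = \frac{128816}{-19144} - \frac{237056}{243175} = 128816 \left(- \frac{1}{19144}\right) - \frac{237056}{243175} = - \frac{16102}{2393} - \frac{237056}{243175} = - \frac{4482878858}{581917775} \approx -7.7036$)
$\frac{Q}{431601} + \frac{1}{\left(32144 + 264811\right) 310284} = - \frac{4482878858}{581917775 \cdot 431601} + \frac{1}{\left(32144 + 264811\right) 310284} = \left(- \frac{4482878858}{581917775}\right) \frac{1}{431601} + \frac{1}{296955} \cdot \frac{1}{310284} = - \frac{4482878858}{251156293607775} + \frac{1}{296955} \cdot \frac{1}{310284} = - \frac{4482878858}{251156293607775} + \frac{1}{92140385220} = - \frac{27536928914294671399}{1542775842896520805805700}$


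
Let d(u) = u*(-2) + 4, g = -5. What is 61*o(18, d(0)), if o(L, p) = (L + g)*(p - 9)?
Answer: -3965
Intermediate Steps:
d(u) = 4 - 2*u (d(u) = -2*u + 4 = 4 - 2*u)
o(L, p) = (-9 + p)*(-5 + L) (o(L, p) = (L - 5)*(p - 9) = (-5 + L)*(-9 + p) = (-9 + p)*(-5 + L))
61*o(18, d(0)) = 61*(45 - 9*18 - 5*(4 - 2*0) + 18*(4 - 2*0)) = 61*(45 - 162 - 5*(4 + 0) + 18*(4 + 0)) = 61*(45 - 162 - 5*4 + 18*4) = 61*(45 - 162 - 20 + 72) = 61*(-65) = -3965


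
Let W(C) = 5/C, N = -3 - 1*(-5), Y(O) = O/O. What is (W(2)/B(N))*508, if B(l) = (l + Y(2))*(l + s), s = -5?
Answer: -1270/9 ≈ -141.11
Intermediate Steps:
Y(O) = 1
N = 2 (N = -3 + 5 = 2)
B(l) = (1 + l)*(-5 + l) (B(l) = (l + 1)*(l - 5) = (1 + l)*(-5 + l))
(W(2)/B(N))*508 = ((5/2)/(-5 + 2² - 4*2))*508 = ((5*(½))/(-5 + 4 - 8))*508 = ((5/2)/(-9))*508 = ((5/2)*(-⅑))*508 = -5/18*508 = -1270/9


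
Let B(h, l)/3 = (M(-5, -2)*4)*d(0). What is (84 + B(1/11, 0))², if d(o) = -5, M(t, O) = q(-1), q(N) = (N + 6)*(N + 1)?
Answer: 7056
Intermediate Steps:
q(N) = (1 + N)*(6 + N) (q(N) = (6 + N)*(1 + N) = (1 + N)*(6 + N))
M(t, O) = 0 (M(t, O) = 6 + (-1)² + 7*(-1) = 6 + 1 - 7 = 0)
B(h, l) = 0 (B(h, l) = 3*((0*4)*(-5)) = 3*(0*(-5)) = 3*0 = 0)
(84 + B(1/11, 0))² = (84 + 0)² = 84² = 7056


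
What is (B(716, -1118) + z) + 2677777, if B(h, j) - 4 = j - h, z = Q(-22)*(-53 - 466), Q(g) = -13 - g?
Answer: 2671276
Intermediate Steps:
z = -4671 (z = (-13 - 1*(-22))*(-53 - 466) = (-13 + 22)*(-519) = 9*(-519) = -4671)
B(h, j) = 4 + j - h (B(h, j) = 4 + (j - h) = 4 + j - h)
(B(716, -1118) + z) + 2677777 = ((4 - 1118 - 1*716) - 4671) + 2677777 = ((4 - 1118 - 716) - 4671) + 2677777 = (-1830 - 4671) + 2677777 = -6501 + 2677777 = 2671276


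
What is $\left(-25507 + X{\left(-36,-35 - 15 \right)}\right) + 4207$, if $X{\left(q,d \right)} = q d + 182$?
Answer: $-19318$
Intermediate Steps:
$X{\left(q,d \right)} = 182 + d q$ ($X{\left(q,d \right)} = d q + 182 = 182 + d q$)
$\left(-25507 + X{\left(-36,-35 - 15 \right)}\right) + 4207 = \left(-25507 + \left(182 + \left(-35 - 15\right) \left(-36\right)\right)\right) + 4207 = \left(-25507 + \left(182 - -1800\right)\right) + 4207 = \left(-25507 + \left(182 + 1800\right)\right) + 4207 = \left(-25507 + 1982\right) + 4207 = -23525 + 4207 = -19318$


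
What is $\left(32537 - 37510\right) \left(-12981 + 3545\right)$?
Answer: $46925228$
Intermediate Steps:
$\left(32537 - 37510\right) \left(-12981 + 3545\right) = \left(-4973\right) \left(-9436\right) = 46925228$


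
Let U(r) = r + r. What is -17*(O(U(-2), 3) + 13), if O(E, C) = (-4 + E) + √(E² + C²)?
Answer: -170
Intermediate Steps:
U(r) = 2*r
O(E, C) = -4 + E + √(C² + E²) (O(E, C) = (-4 + E) + √(C² + E²) = -4 + E + √(C² + E²))
-17*(O(U(-2), 3) + 13) = -17*((-4 + 2*(-2) + √(3² + (2*(-2))²)) + 13) = -17*((-4 - 4 + √(9 + (-4)²)) + 13) = -17*((-4 - 4 + √(9 + 16)) + 13) = -17*((-4 - 4 + √25) + 13) = -17*((-4 - 4 + 5) + 13) = -17*(-3 + 13) = -17*10 = -170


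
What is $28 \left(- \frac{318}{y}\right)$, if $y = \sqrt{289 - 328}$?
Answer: $\frac{2968 i \sqrt{39}}{13} \approx 1425.8 i$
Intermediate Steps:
$y = i \sqrt{39}$ ($y = \sqrt{-39} = i \sqrt{39} \approx 6.245 i$)
$28 \left(- \frac{318}{y}\right) = 28 \left(- \frac{318}{i \sqrt{39}}\right) = 28 \left(- 318 \left(- \frac{i \sqrt{39}}{39}\right)\right) = 28 \frac{106 i \sqrt{39}}{13} = \frac{2968 i \sqrt{39}}{13}$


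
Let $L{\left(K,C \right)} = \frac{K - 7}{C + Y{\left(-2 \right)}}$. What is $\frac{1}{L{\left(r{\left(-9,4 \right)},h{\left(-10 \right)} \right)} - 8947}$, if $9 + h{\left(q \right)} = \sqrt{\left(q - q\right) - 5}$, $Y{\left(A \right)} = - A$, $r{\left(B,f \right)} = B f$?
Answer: $- \frac{482837}{4317251441} - \frac{43 i \sqrt{5}}{4317251441} \approx -0.00011184 - 2.2271 \cdot 10^{-8} i$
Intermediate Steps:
$h{\left(q \right)} = -9 + i \sqrt{5}$ ($h{\left(q \right)} = -9 + \sqrt{\left(q - q\right) - 5} = -9 + \sqrt{0 - 5} = -9 + \sqrt{-5} = -9 + i \sqrt{5}$)
$L{\left(K,C \right)} = \frac{-7 + K}{2 + C}$ ($L{\left(K,C \right)} = \frac{K - 7}{C - -2} = \frac{-7 + K}{C + 2} = \frac{-7 + K}{2 + C}$)
$\frac{1}{L{\left(r{\left(-9,4 \right)},h{\left(-10 \right)} \right)} - 8947} = \frac{1}{\frac{-7 - 36}{2 - \left(9 - i \sqrt{5}\right)} - 8947} = \frac{1}{\frac{-7 - 36}{-7 + i \sqrt{5}} - 8947} = \frac{1}{\frac{1}{-7 + i \sqrt{5}} \left(-43\right) - 8947} = \frac{1}{- \frac{43}{-7 + i \sqrt{5}} - 8947} = \frac{1}{-8947 - \frac{43}{-7 + i \sqrt{5}}}$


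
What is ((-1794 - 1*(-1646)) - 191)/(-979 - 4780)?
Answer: 339/5759 ≈ 0.058864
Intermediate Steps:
((-1794 - 1*(-1646)) - 191)/(-979 - 4780) = ((-1794 + 1646) - 191)/(-5759) = (-148 - 191)*(-1/5759) = -339*(-1/5759) = 339/5759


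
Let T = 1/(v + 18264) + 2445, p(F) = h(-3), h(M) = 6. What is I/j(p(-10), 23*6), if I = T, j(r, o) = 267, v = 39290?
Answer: 140719531/15366918 ≈ 9.1573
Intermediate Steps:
p(F) = 6
T = 140719531/57554 (T = 1/(39290 + 18264) + 2445 = 1/57554 + 2445 = 140719531/57554 ≈ 2445.0)
I = 140719531/57554 ≈ 2445.0
I/j(p(-10), 23*6) = (140719531/57554)/267 = (140719531/57554)*(1/267) = 140719531/15366918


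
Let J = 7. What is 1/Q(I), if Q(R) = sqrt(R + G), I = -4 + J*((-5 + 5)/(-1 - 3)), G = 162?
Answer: sqrt(158)/158 ≈ 0.079556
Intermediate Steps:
I = -4 (I = -4 + 7*((-5 + 5)/(-1 - 3)) = -4 + 7*(0/(-4)) = -4 + 7*(0*(-1/4)) = -4 + 7*0 = -4 + 0 = -4)
Q(R) = sqrt(162 + R) (Q(R) = sqrt(R + 162) = sqrt(162 + R))
1/Q(I) = 1/(sqrt(162 - 4)) = 1/(sqrt(158)) = sqrt(158)/158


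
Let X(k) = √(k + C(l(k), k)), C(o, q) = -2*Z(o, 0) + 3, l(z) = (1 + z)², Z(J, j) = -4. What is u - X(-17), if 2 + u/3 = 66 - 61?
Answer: 9 - I*√6 ≈ 9.0 - 2.4495*I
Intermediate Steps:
C(o, q) = 11 (C(o, q) = -2*(-4) + 3 = 8 + 3 = 11)
X(k) = √(11 + k) (X(k) = √(k + 11) = √(11 + k))
u = 9 (u = -6 + 3*(66 - 61) = -6 + 3*5 = -6 + 15 = 9)
u - X(-17) = 9 - √(11 - 17) = 9 - √(-6) = 9 - I*√6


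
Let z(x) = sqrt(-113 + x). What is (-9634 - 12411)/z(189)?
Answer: -22045*sqrt(19)/38 ≈ -2528.7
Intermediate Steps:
(-9634 - 12411)/z(189) = (-9634 - 12411)/(sqrt(-113 + 189)) = -22045*sqrt(19)/38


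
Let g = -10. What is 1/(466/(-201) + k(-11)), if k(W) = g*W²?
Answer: -201/243676 ≈ -0.00082487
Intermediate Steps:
k(W) = -10*W²
1/(466/(-201) + k(-11)) = 1/(466/(-201) - 10*(-11)²) = 1/(466*(-1/201) - 10*121) = 1/(-466/201 - 1210) = 1/(-243676/201) = -201/243676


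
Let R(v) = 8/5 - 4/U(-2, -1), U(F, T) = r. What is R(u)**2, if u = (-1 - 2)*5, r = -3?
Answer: 1936/225 ≈ 8.6044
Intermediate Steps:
U(F, T) = -3
u = -15 (u = -3*5 = -15)
R(v) = 44/15 (R(v) = 8/5 - 4/(-3) = 8*(1/5) - 4*(-1/3) = 8/5 + 4/3 = 44/15)
R(u)**2 = (44/15)**2 = 1936/225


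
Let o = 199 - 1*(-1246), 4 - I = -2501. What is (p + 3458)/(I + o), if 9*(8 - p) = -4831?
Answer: 1441/1422 ≈ 1.0134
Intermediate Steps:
I = 2505 (I = 4 - 1*(-2501) = 4 + 2501 = 2505)
p = 4903/9 (p = 8 - 1/9*(-4831) = 8 + 4831/9 = 4903/9 ≈ 544.78)
o = 1445 (o = 199 + 1246 = 1445)
(p + 3458)/(I + o) = (4903/9 + 3458)/(2505 + 1445) = (36025/9)/3950 = (36025/9)*(1/3950) = 1441/1422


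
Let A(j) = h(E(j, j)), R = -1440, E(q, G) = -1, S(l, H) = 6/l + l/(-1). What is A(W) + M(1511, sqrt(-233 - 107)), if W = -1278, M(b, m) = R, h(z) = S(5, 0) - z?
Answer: -7214/5 ≈ -1442.8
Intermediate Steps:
S(l, H) = -l + 6/l (S(l, H) = 6/l + l*(-1) = 6/l - l = -l + 6/l)
h(z) = -19/5 - z (h(z) = (-1*5 + 6/5) - z = (-5 + 6*(1/5)) - z = (-5 + 6/5) - z = -19/5 - z)
M(b, m) = -1440
A(j) = -14/5 (A(j) = -19/5 - 1*(-1) = -19/5 + 1 = -14/5)
A(W) + M(1511, sqrt(-233 - 107)) = -14/5 - 1440 = -7214/5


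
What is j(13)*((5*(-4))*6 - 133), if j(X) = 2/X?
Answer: -506/13 ≈ -38.923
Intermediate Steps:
j(13)*((5*(-4))*6 - 133) = (2/13)*((5*(-4))*6 - 133) = (2*(1/13))*(-20*6 - 133) = 2*(-120 - 133)/13 = (2/13)*(-253) = -506/13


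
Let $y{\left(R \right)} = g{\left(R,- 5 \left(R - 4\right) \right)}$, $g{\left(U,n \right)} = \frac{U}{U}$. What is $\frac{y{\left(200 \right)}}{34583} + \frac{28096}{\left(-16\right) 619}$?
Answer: $- \frac{60727129}{21406877} \approx -2.8368$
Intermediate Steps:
$g{\left(U,n \right)} = 1$
$y{\left(R \right)} = 1$
$\frac{y{\left(200 \right)}}{34583} + \frac{28096}{\left(-16\right) 619} = 1 \cdot \frac{1}{34583} + \frac{28096}{\left(-16\right) 619} = 1 \cdot \frac{1}{34583} + \frac{28096}{-9904} = \frac{1}{34583} + 28096 \left(- \frac{1}{9904}\right) = \frac{1}{34583} - \frac{1756}{619} = - \frac{60727129}{21406877}$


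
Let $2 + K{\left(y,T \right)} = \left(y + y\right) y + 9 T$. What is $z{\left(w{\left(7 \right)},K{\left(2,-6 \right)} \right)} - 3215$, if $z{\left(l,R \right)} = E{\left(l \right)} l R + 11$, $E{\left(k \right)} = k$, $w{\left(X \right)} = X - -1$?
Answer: $-6276$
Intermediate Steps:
$w{\left(X \right)} = 1 + X$ ($w{\left(X \right)} = X + 1 = 1 + X$)
$K{\left(y,T \right)} = -2 + 2 y^{2} + 9 T$ ($K{\left(y,T \right)} = -2 + \left(\left(y + y\right) y + 9 T\right) = -2 + \left(2 y y + 9 T\right) = -2 + \left(2 y^{2} + 9 T\right) = -2 + 2 y^{2} + 9 T$)
$z{\left(l,R \right)} = 11 + R l^{2}$ ($z{\left(l,R \right)} = l l R + 11 = l^{2} R + 11 = R l^{2} + 11 = 11 + R l^{2}$)
$z{\left(w{\left(7 \right)},K{\left(2,-6 \right)} \right)} - 3215 = \left(11 + \left(-2 + 2 \cdot 2^{2} + 9 \left(-6\right)\right) \left(1 + 7\right)^{2}\right) - 3215 = \left(11 + \left(-2 + 2 \cdot 4 - 54\right) 8^{2}\right) - 3215 = \left(11 + \left(-2 + 8 - 54\right) 64\right) - 3215 = \left(11 - 3072\right) - 3215 = -3061 - 3215 = -6276$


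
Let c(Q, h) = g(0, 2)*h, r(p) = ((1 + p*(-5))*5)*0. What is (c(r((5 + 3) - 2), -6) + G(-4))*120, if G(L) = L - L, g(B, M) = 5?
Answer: -3600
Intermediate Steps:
r(p) = 0 (r(p) = ((1 - 5*p)*5)*0 = (5 - 25*p)*0 = 0)
c(Q, h) = 5*h
G(L) = 0
(c(r((5 + 3) - 2), -6) + G(-4))*120 = (5*(-6) + 0)*120 = (-30 + 0)*120 = -30*120 = -3600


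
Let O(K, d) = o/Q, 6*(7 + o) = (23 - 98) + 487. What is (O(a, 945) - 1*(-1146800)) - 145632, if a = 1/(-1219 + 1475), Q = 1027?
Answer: 3084598793/3081 ≈ 1.0012e+6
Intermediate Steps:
o = 185/3 (o = -7 + ((23 - 98) + 487)/6 = -7 + (-75 + 487)/6 = -7 + (⅙)*412 = -7 + 206/3 = 185/3 ≈ 61.667)
a = 1/256 ≈ 0.0039063
O(K, d) = 185/3081 (O(K, d) = (185/3)/1027 = (185/3)*(1/1027) = 185/3081)
(O(a, 945) - 1*(-1146800)) - 145632 = (185/3081 - 1*(-1146800)) - 145632 = (185/3081 + 1146800) - 145632 = 3533290985/3081 - 145632 = 3084598793/3081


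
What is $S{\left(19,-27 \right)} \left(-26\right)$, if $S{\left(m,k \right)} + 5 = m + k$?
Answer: $338$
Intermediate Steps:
$S{\left(m,k \right)} = -5 + k + m$ ($S{\left(m,k \right)} = -5 + \left(m + k\right) = -5 + \left(k + m\right) = -5 + k + m$)
$S{\left(19,-27 \right)} \left(-26\right) = \left(-5 - 27 + 19\right) \left(-26\right) = \left(-13\right) \left(-26\right) = 338$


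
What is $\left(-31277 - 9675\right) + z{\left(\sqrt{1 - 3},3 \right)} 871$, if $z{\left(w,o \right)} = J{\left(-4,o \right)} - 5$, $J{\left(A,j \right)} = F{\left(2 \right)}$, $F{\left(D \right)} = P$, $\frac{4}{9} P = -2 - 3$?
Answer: $- \frac{220423}{4} \approx -55106.0$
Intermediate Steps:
$P = - \frac{45}{4}$ ($P = \frac{9 \left(-2 - 3\right)}{4} = \frac{9}{4} \left(-5\right) = - \frac{45}{4} \approx -11.25$)
$F{\left(D \right)} = - \frac{45}{4}$
$J{\left(A,j \right)} = - \frac{45}{4}$
$z{\left(w,o \right)} = - \frac{65}{4}$ ($z{\left(w,o \right)} = - \frac{45}{4} - 5 = - \frac{65}{4}$)
$\left(-31277 - 9675\right) + z{\left(\sqrt{1 - 3},3 \right)} 871 = \left(-31277 - 9675\right) - \frac{56615}{4} = -40952 - \frac{56615}{4} = - \frac{220423}{4}$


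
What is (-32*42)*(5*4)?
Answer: -26880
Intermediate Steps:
(-32*42)*(5*4) = -1344*20 = -26880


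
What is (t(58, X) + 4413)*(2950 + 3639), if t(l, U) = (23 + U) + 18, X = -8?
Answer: 29294694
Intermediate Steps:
t(l, U) = 41 + U
(t(58, X) + 4413)*(2950 + 3639) = ((41 - 8) + 4413)*(2950 + 3639) = (33 + 4413)*6589 = 4446*6589 = 29294694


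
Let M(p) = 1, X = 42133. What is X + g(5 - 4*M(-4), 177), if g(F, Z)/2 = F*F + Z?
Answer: 42489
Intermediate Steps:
g(F, Z) = 2*Z + 2*F² (g(F, Z) = 2*(F*F + Z) = 2*(F² + Z) = 2*(Z + F²) = 2*Z + 2*F²)
X + g(5 - 4*M(-4), 177) = 42133 + (2*177 + 2*(5 - 4*1)²) = 42133 + (354 + 2*(5 - 4)²) = 42133 + (354 + 2*1²) = 42133 + (354 + 2*1) = 42133 + (354 + 2) = 42133 + 356 = 42489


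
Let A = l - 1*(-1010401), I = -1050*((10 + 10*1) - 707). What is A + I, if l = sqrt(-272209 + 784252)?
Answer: 1731751 + sqrt(512043) ≈ 1.7325e+6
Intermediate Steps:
I = 721350 (I = -1050*((10 + 10) - 707) = -1050*(20 - 707) = -1050*(-687) = 721350)
l = sqrt(512043) ≈ 715.57
A = 1010401 + sqrt(512043) (A = sqrt(512043) - 1*(-1010401) = sqrt(512043) + 1010401 = 1010401 + sqrt(512043) ≈ 1.0111e+6)
A + I = (1010401 + sqrt(512043)) + 721350 = 1731751 + sqrt(512043)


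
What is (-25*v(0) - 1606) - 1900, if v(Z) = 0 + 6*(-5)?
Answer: -2756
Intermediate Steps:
v(Z) = -30 (v(Z) = 0 - 30 = -30)
(-25*v(0) - 1606) - 1900 = (-25*(-30) - 1606) - 1900 = (750 - 1606) - 1900 = -856 - 1900 = -2756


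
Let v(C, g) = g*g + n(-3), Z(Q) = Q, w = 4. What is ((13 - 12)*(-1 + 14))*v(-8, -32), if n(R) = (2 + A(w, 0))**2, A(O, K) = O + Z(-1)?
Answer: 13637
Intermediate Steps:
A(O, K) = -1 + O (A(O, K) = O - 1 = -1 + O)
n(R) = 25 (n(R) = (2 + (-1 + 4))**2 = (2 + 3)**2 = 5**2 = 25)
v(C, g) = 25 + g**2 (v(C, g) = g*g + 25 = g**2 + 25 = 25 + g**2)
((13 - 12)*(-1 + 14))*v(-8, -32) = ((13 - 12)*(-1 + 14))*(25 + (-32)**2) = (1*13)*(25 + 1024) = 13*1049 = 13637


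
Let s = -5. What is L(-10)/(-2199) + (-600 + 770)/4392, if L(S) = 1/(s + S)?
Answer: 34641/894260 ≈ 0.038737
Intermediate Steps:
L(S) = 1/(-5 + S)
L(-10)/(-2199) + (-600 + 770)/4392 = 1/(-5 - 10*(-2199)) + (-600 + 770)/4392 = -1/2199/(-15) + 170*(1/4392) = -1/15*(-1/2199) + 85/2196 = 1/32985 + 85/2196 = 34641/894260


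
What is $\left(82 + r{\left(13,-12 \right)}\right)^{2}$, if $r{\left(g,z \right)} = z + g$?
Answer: $6889$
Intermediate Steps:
$r{\left(g,z \right)} = g + z$
$\left(82 + r{\left(13,-12 \right)}\right)^{2} = \left(82 + \left(13 - 12\right)\right)^{2} = \left(82 + 1\right)^{2} = 83^{2} = 6889$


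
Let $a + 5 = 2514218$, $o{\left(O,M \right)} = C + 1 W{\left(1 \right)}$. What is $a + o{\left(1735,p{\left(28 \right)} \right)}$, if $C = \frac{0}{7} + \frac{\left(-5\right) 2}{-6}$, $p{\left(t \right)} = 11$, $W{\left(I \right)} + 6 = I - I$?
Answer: $\frac{7542626}{3} \approx 2.5142 \cdot 10^{6}$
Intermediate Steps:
$W{\left(I \right)} = -6$ ($W{\left(I \right)} = -6 + \left(I - I\right) = -6 + 0 = -6$)
$C = \frac{5}{3}$ ($C = 0 \cdot \frac{1}{7} - - \frac{5}{3} = 0 + \frac{5}{3} = \frac{5}{3} \approx 1.6667$)
$o{\left(O,M \right)} = - \frac{13}{3}$ ($o{\left(O,M \right)} = \frac{5}{3} + 1 \left(-6\right) = \frac{5}{3} - 6 = - \frac{13}{3}$)
$a = 2514213$ ($a = -5 + 2514218 = 2514213$)
$a + o{\left(1735,p{\left(28 \right)} \right)} = 2514213 - \frac{13}{3} = \frac{7542626}{3}$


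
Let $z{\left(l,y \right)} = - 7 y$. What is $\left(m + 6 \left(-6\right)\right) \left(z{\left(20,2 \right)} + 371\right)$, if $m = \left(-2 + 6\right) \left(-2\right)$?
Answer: $-15708$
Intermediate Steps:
$m = -8$ ($m = 4 \left(-2\right) = -8$)
$\left(m + 6 \left(-6\right)\right) \left(z{\left(20,2 \right)} + 371\right) = \left(-8 + 6 \left(-6\right)\right) \left(\left(-7\right) 2 + 371\right) = \left(-8 - 36\right) \left(-14 + 371\right) = \left(-44\right) 357 = -15708$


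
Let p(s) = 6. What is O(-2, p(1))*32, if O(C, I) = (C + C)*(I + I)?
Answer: -1536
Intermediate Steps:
O(C, I) = 4*C*I (O(C, I) = (2*C)*(2*I) = 4*C*I)
O(-2, p(1))*32 = (4*(-2)*6)*32 = -48*32 = -1536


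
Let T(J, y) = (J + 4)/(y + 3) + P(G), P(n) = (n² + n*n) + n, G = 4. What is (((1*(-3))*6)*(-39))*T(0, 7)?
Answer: 127764/5 ≈ 25553.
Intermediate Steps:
P(n) = n + 2*n² (P(n) = (n² + n²) + n = 2*n² + n = n + 2*n²)
T(J, y) = 36 + (4 + J)/(3 + y) (T(J, y) = (J + 4)/(y + 3) + 4*(1 + 2*4) = (4 + J)/(3 + y) + 4*(1 + 8) = (4 + J)/(3 + y) + 4*9 = (4 + J)/(3 + y) + 36 = 36 + (4 + J)/(3 + y))
(((1*(-3))*6)*(-39))*T(0, 7) = (((1*(-3))*6)*(-39))*((112 + 0 + 36*7)/(3 + 7)) = (-3*6*(-39))*((112 + 0 + 252)/10) = (-18*(-39))*((⅒)*364) = 702*(182/5) = 127764/5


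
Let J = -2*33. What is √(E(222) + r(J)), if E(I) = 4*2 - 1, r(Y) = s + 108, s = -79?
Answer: 6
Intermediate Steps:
J = -66
r(Y) = 29 (r(Y) = -79 + 108 = 29)
E(I) = 7 (E(I) = 8 - 1 = 7)
√(E(222) + r(J)) = √(7 + 29) = √36 = 6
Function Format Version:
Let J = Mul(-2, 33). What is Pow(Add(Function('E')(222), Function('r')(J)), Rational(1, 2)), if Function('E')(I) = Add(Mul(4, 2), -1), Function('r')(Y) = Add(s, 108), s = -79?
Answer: 6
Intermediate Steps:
J = -66
Function('r')(Y) = 29 (Function('r')(Y) = Add(-79, 108) = 29)
Function('E')(I) = 7 (Function('E')(I) = Add(8, -1) = 7)
Pow(Add(Function('E')(222), Function('r')(J)), Rational(1, 2)) = Pow(Add(7, 29), Rational(1, 2)) = Pow(36, Rational(1, 2)) = 6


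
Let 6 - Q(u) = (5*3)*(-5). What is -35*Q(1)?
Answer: -2835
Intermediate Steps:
Q(u) = 81 (Q(u) = 6 - 5*3*(-5) = 6 - 15*(-5) = 6 - 1*(-75) = 6 + 75 = 81)
-35*Q(1) = -35*81 = -2835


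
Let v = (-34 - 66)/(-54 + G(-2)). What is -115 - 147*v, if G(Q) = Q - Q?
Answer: -3485/9 ≈ -387.22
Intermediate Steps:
G(Q) = 0
v = 50/27 (v = (-34 - 66)/(-54 + 0) = -100/(-54) = -100*(-1/54) = 50/27 ≈ 1.8519)
-115 - 147*v = -115 - 147*50/27 = -115 - 2450/9 = -3485/9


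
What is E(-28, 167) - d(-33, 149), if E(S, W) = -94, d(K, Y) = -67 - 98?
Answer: 71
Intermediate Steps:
d(K, Y) = -165
E(-28, 167) - d(-33, 149) = -94 - 1*(-165) = -94 + 165 = 71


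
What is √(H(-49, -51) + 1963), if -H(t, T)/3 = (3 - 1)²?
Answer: √1951 ≈ 44.170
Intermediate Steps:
H(t, T) = -12 (H(t, T) = -3*(3 - 1)² = -3*2² = -3*4 = -12)
√(H(-49, -51) + 1963) = √(-12 + 1963) = √1951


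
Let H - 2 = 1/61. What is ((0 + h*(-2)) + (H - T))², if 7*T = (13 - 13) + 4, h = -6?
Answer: 32959081/182329 ≈ 180.77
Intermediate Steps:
T = 4/7 (T = ((13 - 13) + 4)/7 = (0 + 4)/7 = (⅐)*4 = 4/7 ≈ 0.57143)
H = 123/61 (H = 2 + 1/61 = 123/61 ≈ 2.0164)
((0 + h*(-2)) + (H - T))² = ((0 - 6*(-2)) + (123/61 - 1*4/7))² = ((0 + 12) + (123/61 - 4/7))² = (12 + 617/427)² = (5741/427)² = 32959081/182329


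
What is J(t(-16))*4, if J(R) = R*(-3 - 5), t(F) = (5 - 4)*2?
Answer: -64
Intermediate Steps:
t(F) = 2 (t(F) = 1*2 = 2)
J(R) = -8*R (J(R) = R*(-8) = -8*R)
J(t(-16))*4 = -8*2*4 = -16*4 = -64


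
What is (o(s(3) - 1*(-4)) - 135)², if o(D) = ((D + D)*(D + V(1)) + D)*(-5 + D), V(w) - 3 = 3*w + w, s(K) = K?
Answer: 73441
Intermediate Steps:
V(w) = 3 + 4*w (V(w) = 3 + (3*w + w) = 3 + 4*w)
o(D) = (-5 + D)*(D + 2*D*(7 + D)) (o(D) = ((D + D)*(D + (3 + 4*1)) + D)*(-5 + D) = ((2*D)*(D + (3 + 4)) + D)*(-5 + D) = ((2*D)*(D + 7) + D)*(-5 + D) = ((2*D)*(7 + D) + D)*(-5 + D) = (2*D*(7 + D) + D)*(-5 + D) = (D + 2*D*(7 + D))*(-5 + D) = (-5 + D)*(D + 2*D*(7 + D)))
(o(s(3) - 1*(-4)) - 135)² = ((3 - 1*(-4))*(-75 + 2*(3 - 1*(-4))² + 5*(3 - 1*(-4))) - 135)² = ((3 + 4)*(-75 + 2*(3 + 4)² + 5*(3 + 4)) - 135)² = (7*(-75 + 2*7² + 5*7) - 135)² = (7*(-75 + 2*49 + 35) - 135)² = (7*(-75 + 98 + 35) - 135)² = (7*58 - 135)² = (406 - 135)² = 271² = 73441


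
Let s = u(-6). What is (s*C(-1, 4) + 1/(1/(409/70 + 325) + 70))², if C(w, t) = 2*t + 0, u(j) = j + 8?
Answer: 674044084844881/2628289440000 ≈ 256.46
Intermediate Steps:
u(j) = 8 + j
C(w, t) = 2*t
s = 2 (s = 8 - 6 = 2)
(s*C(-1, 4) + 1/(1/(409/70 + 325) + 70))² = (2*(2*4) + 1/(1/(409/70 + 325) + 70))² = (2*8 + 1/(1/(409*(1/70) + 325) + 70))² = (16 + 1/(1/(409/70 + 325) + 70))² = (16 + 1/(1/(23159/70) + 70))² = (16 + 1/(70/23159 + 70))² = (16 + 1/(1621200/23159))² = (16 + 23159/1621200)² = (25962359/1621200)² = 674044084844881/2628289440000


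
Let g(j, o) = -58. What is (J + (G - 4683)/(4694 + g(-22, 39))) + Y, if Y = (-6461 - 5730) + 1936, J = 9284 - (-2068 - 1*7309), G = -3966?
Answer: 38961567/4636 ≈ 8404.1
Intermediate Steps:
J = 18661 (J = 9284 - (-2068 - 7309) = 9284 - 1*(-9377) = 9284 + 9377 = 18661)
Y = -10255 (Y = -12191 + 1936 = -10255)
(J + (G - 4683)/(4694 + g(-22, 39))) + Y = (18661 + (-3966 - 4683)/(4694 - 58)) - 10255 = (18661 - 8649/4636) - 10255 = 86503747/4636 - 10255 = 38961567/4636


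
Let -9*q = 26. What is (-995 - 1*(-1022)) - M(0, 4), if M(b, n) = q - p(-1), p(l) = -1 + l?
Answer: 251/9 ≈ 27.889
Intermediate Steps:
q = -26/9 (q = -⅑*26 = -26/9 ≈ -2.8889)
M(b, n) = -8/9 (M(b, n) = -26/9 - (-1 - 1) = -26/9 - 1*(-2) = -26/9 + 2 = -8/9)
(-995 - 1*(-1022)) - M(0, 4) = (-995 - 1*(-1022)) - 1*(-8/9) = (-995 + 1022) + 8/9 = 27 + 8/9 = 251/9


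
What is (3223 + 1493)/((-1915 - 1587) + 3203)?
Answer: -4716/299 ≈ -15.773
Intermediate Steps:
(3223 + 1493)/((-1915 - 1587) + 3203) = 4716/(-3502 + 3203) = 4716/(-299) = 4716*(-1/299) = -4716/299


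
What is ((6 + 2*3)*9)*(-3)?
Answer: -324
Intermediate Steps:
((6 + 2*3)*9)*(-3) = ((6 + 6)*9)*(-3) = (12*9)*(-3) = 108*(-3) = -324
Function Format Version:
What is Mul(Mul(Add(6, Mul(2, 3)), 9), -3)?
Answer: -324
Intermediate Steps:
Mul(Mul(Add(6, Mul(2, 3)), 9), -3) = Mul(Mul(Add(6, 6), 9), -3) = Mul(Mul(12, 9), -3) = Mul(108, -3) = -324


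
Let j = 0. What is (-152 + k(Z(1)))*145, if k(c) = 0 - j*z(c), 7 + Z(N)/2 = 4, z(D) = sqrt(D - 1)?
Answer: -22040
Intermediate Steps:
z(D) = sqrt(-1 + D)
Z(N) = -6 (Z(N) = -14 + 2*4 = -14 + 8 = -6)
k(c) = 0 (k(c) = 0 - 0*sqrt(-1 + c) = 0 - 1*0 = 0 + 0 = 0)
(-152 + k(Z(1)))*145 = (-152 + 0)*145 = -152*145 = -22040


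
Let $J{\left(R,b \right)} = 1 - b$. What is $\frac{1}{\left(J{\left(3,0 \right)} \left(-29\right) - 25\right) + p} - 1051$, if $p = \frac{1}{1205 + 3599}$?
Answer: $- \frac{272649969}{259415} \approx -1051.0$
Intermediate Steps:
$p = \frac{1}{4804} \approx 0.00020816$
$\frac{1}{\left(J{\left(3,0 \right)} \left(-29\right) - 25\right) + p} - 1051 = \frac{1}{\left(\left(1 - 0\right) \left(-29\right) - 25\right) + \frac{1}{4804}} - 1051 = \frac{1}{\left(\left(1 + 0\right) \left(-29\right) - 25\right) + \frac{1}{4804}} - 1051 = \frac{1}{\left(1 \left(-29\right) - 25\right) + \frac{1}{4804}} - 1051 = \frac{1}{\left(-29 - 25\right) + \frac{1}{4804}} - 1051 = \frac{1}{-54 + \frac{1}{4804}} - 1051 = \frac{1}{- \frac{259415}{4804}} - 1051 = - \frac{4804}{259415} - 1051 = - \frac{272649969}{259415}$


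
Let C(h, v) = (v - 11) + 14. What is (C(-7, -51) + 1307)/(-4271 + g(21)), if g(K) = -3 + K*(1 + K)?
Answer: -1259/3812 ≈ -0.33027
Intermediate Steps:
C(h, v) = 3 + v (C(h, v) = (-11 + v) + 14 = 3 + v)
(C(-7, -51) + 1307)/(-4271 + g(21)) = ((3 - 51) + 1307)/(-4271 + (-3 + 21 + 21²)) = (-48 + 1307)/(-4271 + (-3 + 21 + 441)) = 1259/(-4271 + 459) = 1259/(-3812) = 1259*(-1/3812) = -1259/3812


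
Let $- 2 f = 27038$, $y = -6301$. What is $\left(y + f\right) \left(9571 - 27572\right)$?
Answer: $356779820$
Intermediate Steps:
$f = -13519$ ($f = \left(- \frac{1}{2}\right) 27038 = -13519$)
$\left(y + f\right) \left(9571 - 27572\right) = \left(-6301 - 13519\right) \left(9571 - 27572\right) = \left(-19820\right) \left(-18001\right) = 356779820$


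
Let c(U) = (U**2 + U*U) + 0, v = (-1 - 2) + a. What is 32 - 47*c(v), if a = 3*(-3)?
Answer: -13504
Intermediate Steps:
a = -9
v = -12 (v = (-1 - 2) - 9 = -3 - 9 = -12)
c(U) = 2*U**2 (c(U) = (U**2 + U**2) + 0 = 2*U**2 + 0 = 2*U**2)
32 - 47*c(v) = 32 - 94*(-12)**2 = 32 - 94*144 = 32 - 47*288 = 32 - 13536 = -13504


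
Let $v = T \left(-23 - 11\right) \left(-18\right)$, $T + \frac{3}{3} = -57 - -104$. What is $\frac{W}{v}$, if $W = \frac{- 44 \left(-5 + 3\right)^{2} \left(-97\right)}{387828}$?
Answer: $\frac{1067}{682383366} \approx 1.5636 \cdot 10^{-6}$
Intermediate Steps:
$T = 46$ ($T = -1 - -47 = -1 + \left(-57 + 104\right) = -1 + 47 = 46$)
$W = \frac{4268}{96957}$ ($W = - 44 \left(-2\right)^{2} \left(-97\right) \frac{1}{387828} = \left(-44\right) 4 \left(-97\right) \frac{1}{387828} = \left(-176\right) \left(-97\right) \frac{1}{387828} = 17072 \cdot \frac{1}{387828} = \frac{4268}{96957} \approx 0.04402$)
$v = 28152$ ($v = 46 \left(-23 - 11\right) \left(-18\right) = 46 \left(\left(-34\right) \left(-18\right)\right) = 46 \cdot 612 = 28152$)
$\frac{W}{v} = \frac{4268}{96957 \cdot 28152} = \frac{4268}{96957} \cdot \frac{1}{28152} = \frac{1067}{682383366}$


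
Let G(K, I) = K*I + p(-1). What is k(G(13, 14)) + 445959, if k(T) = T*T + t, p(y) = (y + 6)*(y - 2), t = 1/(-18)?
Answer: 8529263/18 ≈ 4.7385e+5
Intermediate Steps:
t = -1/18 ≈ -0.055556
p(y) = (-2 + y)*(6 + y) (p(y) = (6 + y)*(-2 + y) = (-2 + y)*(6 + y))
G(K, I) = -15 + I*K (G(K, I) = K*I + (-12 + (-1)² + 4*(-1)) = I*K + (-12 + 1 - 4) = I*K - 15 = -15 + I*K)
k(T) = -1/18 + T² (k(T) = T*T - 1/18 = T² - 1/18 = -1/18 + T²)
k(G(13, 14)) + 445959 = (-1/18 + (-15 + 14*13)²) + 445959 = (-1/18 + (-15 + 182)²) + 445959 = (-1/18 + 167²) + 445959 = (-1/18 + 27889) + 445959 = 502001/18 + 445959 = 8529263/18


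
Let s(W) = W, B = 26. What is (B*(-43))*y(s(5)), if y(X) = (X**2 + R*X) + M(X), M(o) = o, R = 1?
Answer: -39130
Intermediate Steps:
y(X) = X**2 + 2*X (y(X) = (X**2 + 1*X) + X = (X**2 + X) + X = (X + X**2) + X = X**2 + 2*X)
(B*(-43))*y(s(5)) = (26*(-43))*(5*(2 + 5)) = -5590*7 = -1118*35 = -39130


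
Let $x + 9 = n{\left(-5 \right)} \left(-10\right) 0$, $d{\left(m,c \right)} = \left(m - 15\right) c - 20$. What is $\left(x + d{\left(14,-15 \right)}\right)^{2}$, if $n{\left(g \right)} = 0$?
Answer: $196$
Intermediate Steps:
$d{\left(m,c \right)} = -20 + c \left(-15 + m\right)$ ($d{\left(m,c \right)} = \left(m - 15\right) c - 20 = \left(-15 + m\right) c - 20 = c \left(-15 + m\right) - 20 = -20 + c \left(-15 + m\right)$)
$x = -9$ ($x = -9 + 0 \left(-10\right) 0 = -9 + 0 \cdot 0 = -9 + 0 = -9$)
$\left(x + d{\left(14,-15 \right)}\right)^{2} = \left(-9 - 5\right)^{2} = \left(-14\right)^{2} = 196$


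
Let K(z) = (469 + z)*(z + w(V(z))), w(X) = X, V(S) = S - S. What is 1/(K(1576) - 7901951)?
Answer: -1/4679031 ≈ -2.1372e-7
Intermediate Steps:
V(S) = 0
K(z) = z*(469 + z) (K(z) = (469 + z)*(z + 0) = (469 + z)*z = z*(469 + z))
1/(K(1576) - 7901951) = 1/(1576*(469 + 1576) - 7901951) = 1/(1576*2045 - 7901951) = 1/(3222920 - 7901951) = 1/(-4679031) = -1/4679031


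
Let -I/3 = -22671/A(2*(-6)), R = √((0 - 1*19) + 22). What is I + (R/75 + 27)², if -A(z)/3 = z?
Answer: 19636879/7500 + 18*√3/25 ≈ 2619.5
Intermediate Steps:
R = √3 (R = √((0 - 19) + 22) = √(-19 + 22) = √3 ≈ 1.7320)
A(z) = -3*z
I = 7557/4 (I = -(-68013)/((-6*(-6))) = -(-68013)/((-3*(-12))) = -(-68013)/36 = -3*(-2519/4) = 7557/4 ≈ 1889.3)
I + (R/75 + 27)² = 7557/4 + (√3/75 + 27)² = 7557/4 + (27 + √3/75)²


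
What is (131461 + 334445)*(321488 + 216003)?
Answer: 250420281846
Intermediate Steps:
(131461 + 334445)*(321488 + 216003) = 465906*537491 = 250420281846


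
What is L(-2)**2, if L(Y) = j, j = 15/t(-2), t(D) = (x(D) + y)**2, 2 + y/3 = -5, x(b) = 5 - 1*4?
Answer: 9/6400 ≈ 0.0014063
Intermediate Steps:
x(b) = 1 (x(b) = 5 - 4 = 1)
y = -21 (y = -6 + 3*(-5) = -6 - 15 = -21)
t(D) = 400 (t(D) = (1 - 21)**2 = (-20)**2 = 400)
j = 3/80 (j = 15/400 = 15*(1/400) = 3/80 ≈ 0.037500)
L(Y) = 3/80
L(-2)**2 = (3/80)**2 = 9/6400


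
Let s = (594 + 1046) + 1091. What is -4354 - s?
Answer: -7085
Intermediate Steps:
s = 2731 (s = 1640 + 1091 = 2731)
-4354 - s = -4354 - 1*2731 = -4354 - 2731 = -7085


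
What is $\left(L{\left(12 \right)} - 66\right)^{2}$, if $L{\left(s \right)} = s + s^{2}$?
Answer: $8100$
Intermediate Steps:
$\left(L{\left(12 \right)} - 66\right)^{2} = \left(12 \left(1 + 12\right) - 66\right)^{2} = \left(12 \cdot 13 - 66\right)^{2} = \left(156 - 66\right)^{2} = 90^{2} = 8100$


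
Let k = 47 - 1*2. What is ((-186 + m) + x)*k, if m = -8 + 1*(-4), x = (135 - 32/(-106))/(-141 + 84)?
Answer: -9079935/1007 ≈ -9016.8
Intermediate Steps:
x = -7171/3021 (x = (135 - 32*(-1/106))/(-57) = (135 + 16/53)*(-1/57) = (7171/53)*(-1/57) = -7171/3021 ≈ -2.3737)
k = 45 (k = 47 - 2 = 45)
m = -12 (m = -8 - 4 = -12)
((-186 + m) + x)*k = ((-186 - 12) - 7171/3021)*45 = (-198 - 7171/3021)*45 = -605329/3021*45 = -9079935/1007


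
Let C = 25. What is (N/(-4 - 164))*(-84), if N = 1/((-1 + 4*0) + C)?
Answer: 1/48 ≈ 0.020833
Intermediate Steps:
N = 1/24 (N = 1/((-1 + 4*0) + 25) = 1/((-1 + 0) + 25) = 1/(-1 + 25) = 1/24 ≈ 0.041667)
(N/(-4 - 164))*(-84) = ((1/24)/(-4 - 164))*(-84) = ((1/24)/(-168))*(-84) = -1/168*1/24*(-84) = -1/4032*(-84) = 1/48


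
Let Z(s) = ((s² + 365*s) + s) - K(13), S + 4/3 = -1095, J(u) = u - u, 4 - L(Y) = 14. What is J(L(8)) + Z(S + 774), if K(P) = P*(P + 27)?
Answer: -131357/9 ≈ -14595.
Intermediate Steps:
L(Y) = -10 (L(Y) = 4 - 1*14 = 4 - 14 = -10)
J(u) = 0
K(P) = P*(27 + P)
S = -3289/3 (S = -4/3 - 1095 = -3289/3 ≈ -1096.3)
Z(s) = -520 + s² + 366*s (Z(s) = ((s² + 365*s) + s) - 13*(27 + 13) = (s² + 366*s) - 13*40 = (s² + 366*s) - 1*520 = (s² + 366*s) - 520 = -520 + s² + 366*s)
J(L(8)) + Z(S + 774) = 0 + (-520 + (-3289/3 + 774)² + 366*(-3289/3 + 774)) = 0 + (-520 + (-967/3)² + 366*(-967/3)) = 0 + (-520 + 935089/9 - 117974) = 0 - 131357/9 = -131357/9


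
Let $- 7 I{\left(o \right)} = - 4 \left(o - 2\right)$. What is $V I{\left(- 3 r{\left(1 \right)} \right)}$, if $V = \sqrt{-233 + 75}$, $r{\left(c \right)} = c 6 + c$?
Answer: $- \frac{92 i \sqrt{158}}{7} \approx - 165.2 i$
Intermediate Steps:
$r{\left(c \right)} = 7 c$ ($r{\left(c \right)} = 6 c + c = 7 c$)
$I{\left(o \right)} = - \frac{8}{7} + \frac{4 o}{7}$ ($I{\left(o \right)} = - \frac{\left(-4\right) \left(o - 2\right)}{7} = - \frac{\left(-4\right) \left(-2 + o\right)}{7} = - \frac{8 - 4 o}{7} = - \frac{8}{7} + \frac{4 o}{7}$)
$V = i \sqrt{158}$ ($V = \sqrt{-158} = i \sqrt{158} \approx 12.57 i$)
$V I{\left(- 3 r{\left(1 \right)} \right)} = i \sqrt{158} \left(- \frac{8}{7} + \frac{4 \left(- 3 \cdot 7 \cdot 1\right)}{7}\right) = i \sqrt{158} \left(- \frac{8}{7} + \frac{4 \left(\left(-3\right) 7\right)}{7}\right) = i \sqrt{158} \left(- \frac{8}{7} + \frac{4}{7} \left(-21\right)\right) = i \sqrt{158} \left(- \frac{8}{7} - 12\right) = i \sqrt{158} \left(- \frac{92}{7}\right) = - \frac{92 i \sqrt{158}}{7}$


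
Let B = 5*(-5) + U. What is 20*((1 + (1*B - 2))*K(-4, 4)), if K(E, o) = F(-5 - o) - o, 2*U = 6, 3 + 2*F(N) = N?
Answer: 4600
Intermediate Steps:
F(N) = -3/2 + N/2
U = 3 (U = (½)*6 = 3)
K(E, o) = -4 - 3*o/2 (K(E, o) = (-3/2 + (-5 - o)/2) - o = (-3/2 + (-5/2 - o/2)) - o = (-4 - o/2) - o = -4 - 3*o/2)
B = -22 (B = 5*(-5) + 3 = -25 + 3 = -22)
20*((1 + (1*B - 2))*K(-4, 4)) = 20*((1 + (1*(-22) - 2))*(-4 - 3/2*4)) = 20*((1 + (-22 - 2))*(-4 - 6)) = 20*((1 - 24)*(-10)) = 20*(-23*(-10)) = 20*230 = 4600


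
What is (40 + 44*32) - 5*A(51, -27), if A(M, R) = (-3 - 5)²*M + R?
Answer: -14737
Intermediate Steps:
A(M, R) = R + 64*M (A(M, R) = (-8)²*M + R = 64*M + R = R + 64*M)
(40 + 44*32) - 5*A(51, -27) = (40 + 44*32) - 5*(-27 + 64*51) = (40 + 1408) - 5*(-27 + 3264) = 1448 - 5*3237 = 1448 - 1*16185 = 1448 - 16185 = -14737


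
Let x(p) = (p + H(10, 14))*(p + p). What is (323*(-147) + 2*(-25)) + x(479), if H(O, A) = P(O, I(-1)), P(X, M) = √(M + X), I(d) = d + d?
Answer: 411351 + 1916*√2 ≈ 4.1406e+5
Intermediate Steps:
I(d) = 2*d
H(O, A) = √(-2 + O) (H(O, A) = √(2*(-1) + O) = √(-2 + O))
x(p) = 2*p*(p + 2*√2) (x(p) = (p + √(-2 + 10))*(p + p) = (p + √8)*(2*p) = (p + 2*√2)*(2*p) = 2*p*(p + 2*√2))
(323*(-147) + 2*(-25)) + x(479) = (323*(-147) + 2*(-25)) + 2*479*(479 + 2*√2) = (-47481 - 50) + (458882 + 1916*√2) = -47531 + (458882 + 1916*√2) = 411351 + 1916*√2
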